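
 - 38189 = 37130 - 75319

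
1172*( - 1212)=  - 1420464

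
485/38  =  12 + 29/38 = 12.76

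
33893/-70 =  - 485 + 57/70 = -  484.19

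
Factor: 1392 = 2^4*3^1*29^1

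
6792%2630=1532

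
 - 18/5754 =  - 1+956/959=- 0.00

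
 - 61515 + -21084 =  - 82599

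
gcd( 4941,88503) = 3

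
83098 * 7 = 581686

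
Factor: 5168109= 3^1*227^1*7589^1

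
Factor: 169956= 2^2*3^2*4721^1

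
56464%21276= 13912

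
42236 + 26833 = 69069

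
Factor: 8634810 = 2^1*3^1 * 5^1*17^1 * 16931^1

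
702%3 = 0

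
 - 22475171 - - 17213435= - 5261736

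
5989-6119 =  - 130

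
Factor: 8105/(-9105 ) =- 3^( - 1 )*607^ (- 1) *1621^1 = -1621/1821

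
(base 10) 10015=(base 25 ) G0F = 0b10011100011111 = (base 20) 150F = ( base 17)20B2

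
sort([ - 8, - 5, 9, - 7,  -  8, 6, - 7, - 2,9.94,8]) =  [ - 8, - 8, - 7, - 7, - 5, - 2,6,8, 9, 9.94]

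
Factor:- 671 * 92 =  - 61732 =- 2^2*11^1*23^1 * 61^1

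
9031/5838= 1 + 3193/5838  =  1.55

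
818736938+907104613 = 1725841551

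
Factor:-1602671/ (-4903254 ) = 2^ ( - 1)*3^(-7 ) *7^1 * 19^( - 1)*59^(- 1 )*228953^1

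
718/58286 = 359/29143 = 0.01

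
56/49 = 1 + 1/7 = 1.14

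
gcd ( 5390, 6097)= 7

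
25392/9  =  8464/3=2821.33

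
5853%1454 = 37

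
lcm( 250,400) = 2000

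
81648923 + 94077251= 175726174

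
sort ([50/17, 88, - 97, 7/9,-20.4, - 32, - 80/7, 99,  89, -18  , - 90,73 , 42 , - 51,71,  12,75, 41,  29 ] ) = [ - 97,  -  90,-51, - 32,  -  20.4, -18, - 80/7,7/9, 50/17, 12, 29, 41, 42,71, 73, 75, 88 , 89, 99]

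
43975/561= 43975/561 = 78.39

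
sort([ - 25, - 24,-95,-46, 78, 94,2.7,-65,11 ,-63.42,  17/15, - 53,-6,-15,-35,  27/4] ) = [ - 95,-65, - 63.42, - 53, - 46, - 35, - 25 ,-24,-15,-6,17/15, 2.7,27/4, 11,78 , 94]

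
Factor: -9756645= - 3^1 * 5^1 * 61^1*10663^1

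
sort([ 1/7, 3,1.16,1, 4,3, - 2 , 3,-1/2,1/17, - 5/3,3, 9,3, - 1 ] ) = [ - 2, - 5/3, - 1, - 1/2,1/17,  1/7,  1,1.16,3 , 3,3, 3,3,4, 9 ] 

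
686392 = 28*24514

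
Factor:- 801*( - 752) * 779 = 469232208 = 2^4*3^2*19^1*41^1 * 47^1*89^1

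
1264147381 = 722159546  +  541987835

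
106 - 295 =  - 189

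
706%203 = 97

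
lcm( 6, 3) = 6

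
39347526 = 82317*478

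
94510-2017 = 92493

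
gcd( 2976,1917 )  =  3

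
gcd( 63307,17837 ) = 1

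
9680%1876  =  300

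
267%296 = 267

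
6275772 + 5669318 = 11945090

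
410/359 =1+51/359  =  1.14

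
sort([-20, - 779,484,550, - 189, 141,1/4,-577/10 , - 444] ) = [ - 779,-444,-189, - 577/10 , - 20, 1/4,141, 484, 550] 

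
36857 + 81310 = 118167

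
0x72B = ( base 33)1mk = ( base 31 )1S6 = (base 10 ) 1835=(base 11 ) 1419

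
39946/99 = 403 + 49/99 =403.49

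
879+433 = 1312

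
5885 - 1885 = 4000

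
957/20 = 47 + 17/20 = 47.85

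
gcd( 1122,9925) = 1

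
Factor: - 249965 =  - 5^1*49993^1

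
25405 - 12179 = 13226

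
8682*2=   17364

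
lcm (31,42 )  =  1302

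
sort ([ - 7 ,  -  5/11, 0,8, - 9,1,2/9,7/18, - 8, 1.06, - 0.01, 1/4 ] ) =[ - 9, - 8, - 7 , - 5/11, - 0.01,  0,  2/9 , 1/4,  7/18, 1,1.06, 8]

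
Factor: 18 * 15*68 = 18360 = 2^3*3^3*5^1*17^1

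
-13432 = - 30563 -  - 17131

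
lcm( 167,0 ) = 0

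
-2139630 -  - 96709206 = 94569576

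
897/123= 299/41=7.29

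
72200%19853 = 12641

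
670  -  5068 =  - 4398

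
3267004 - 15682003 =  - 12414999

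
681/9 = 227/3  =  75.67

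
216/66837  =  72/22279 = 0.00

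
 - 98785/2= - 49393  +  1/2 = - 49392.50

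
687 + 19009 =19696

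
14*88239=1235346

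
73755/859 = 85 +740/859 = 85.86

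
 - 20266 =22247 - 42513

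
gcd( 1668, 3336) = 1668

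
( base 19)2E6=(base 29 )158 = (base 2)1111100010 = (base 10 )994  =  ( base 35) SE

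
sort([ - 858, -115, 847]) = [ - 858,-115,847 ]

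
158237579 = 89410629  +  68826950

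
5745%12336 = 5745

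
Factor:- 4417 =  -7^1*  631^1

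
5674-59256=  - 53582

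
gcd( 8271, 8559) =9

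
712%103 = 94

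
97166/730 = 133 + 38/365= 133.10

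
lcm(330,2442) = 12210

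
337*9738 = 3281706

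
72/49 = 72/49 = 1.47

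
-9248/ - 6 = 1541 + 1/3 =1541.33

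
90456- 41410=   49046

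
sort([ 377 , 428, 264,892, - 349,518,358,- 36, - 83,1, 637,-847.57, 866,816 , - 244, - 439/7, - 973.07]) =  [ - 973.07, - 847.57, - 349, - 244, - 83, - 439/7,  -  36,1, 264,358, 377, 428,  518,637, 816, 866,892]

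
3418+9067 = 12485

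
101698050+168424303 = 270122353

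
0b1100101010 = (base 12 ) 576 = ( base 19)24C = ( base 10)810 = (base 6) 3430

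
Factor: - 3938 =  - 2^1 * 11^1*179^1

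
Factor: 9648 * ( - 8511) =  - 82114128 = - 2^4*3^3*67^1 * 2837^1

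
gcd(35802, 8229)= 39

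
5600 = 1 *5600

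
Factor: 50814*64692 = 3287259288 = 2^3*3^6 * 599^1*941^1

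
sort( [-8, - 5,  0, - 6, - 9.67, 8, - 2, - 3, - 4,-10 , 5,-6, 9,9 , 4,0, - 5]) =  [  -  10, - 9.67, - 8 , - 6,-6, - 5, - 5, - 4,-3, - 2, 0,0,4,5,8,9,9]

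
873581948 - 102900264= 770681684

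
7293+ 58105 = 65398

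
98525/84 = 14075/12 = 1172.92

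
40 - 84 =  - 44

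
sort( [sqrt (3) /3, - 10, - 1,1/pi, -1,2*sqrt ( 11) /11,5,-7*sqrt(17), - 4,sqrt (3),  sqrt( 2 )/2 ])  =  [-7 * sqrt (17), - 10,-4, - 1, -1,1/pi,sqrt(3)/3, 2*sqrt( 11 ) /11, sqrt(2) /2,sqrt( 3 ),5] 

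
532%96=52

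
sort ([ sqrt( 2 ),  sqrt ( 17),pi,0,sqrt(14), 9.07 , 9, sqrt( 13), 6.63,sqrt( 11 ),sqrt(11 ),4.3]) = [ 0,sqrt( 2 ), pi,sqrt( 11),sqrt( 11 ), sqrt ( 13), sqrt( 14 ) , sqrt( 17) , 4.3,6.63,  9,9.07]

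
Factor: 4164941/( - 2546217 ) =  - 3^( - 2 )*11^2*34421^1*282913^( - 1 )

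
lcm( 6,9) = 18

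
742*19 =14098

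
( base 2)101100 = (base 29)1f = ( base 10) 44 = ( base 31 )1D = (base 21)22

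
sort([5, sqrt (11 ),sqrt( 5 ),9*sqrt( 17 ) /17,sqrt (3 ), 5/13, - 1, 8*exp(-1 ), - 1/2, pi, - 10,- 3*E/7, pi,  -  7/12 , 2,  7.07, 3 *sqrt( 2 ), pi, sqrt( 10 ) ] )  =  [ - 10,-3*E/7, - 1, -7/12, - 1/2, 5/13,sqrt(3 ), 2, 9*sqrt (17 ) /17, sqrt( 5), 8 *exp( - 1), pi, pi,pi, sqrt(10), sqrt( 11), 3*  sqrt(2 ),  5, 7.07]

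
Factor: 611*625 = 381875 = 5^4*13^1 * 47^1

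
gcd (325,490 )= 5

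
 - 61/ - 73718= 61/73718= 0.00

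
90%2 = 0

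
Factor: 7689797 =17^1 * 23^1*71^1* 277^1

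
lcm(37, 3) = 111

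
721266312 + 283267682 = 1004533994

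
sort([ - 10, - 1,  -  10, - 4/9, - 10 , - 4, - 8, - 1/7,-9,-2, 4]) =[ - 10, - 10, - 10,-9, - 8, - 4, - 2, - 1, - 4/9,-1/7, 4]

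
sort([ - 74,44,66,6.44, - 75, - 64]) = [ - 75,-74 , - 64, 6.44,44,66 ] 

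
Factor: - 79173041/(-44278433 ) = 43^ ( - 1)*1013^1 * 78157^1*1029731^(  -  1 )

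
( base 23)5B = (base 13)99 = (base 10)126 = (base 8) 176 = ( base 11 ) 105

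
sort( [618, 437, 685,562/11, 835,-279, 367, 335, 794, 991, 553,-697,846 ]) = [  -  697,  -  279 , 562/11 , 335,  367, 437, 553, 618,685, 794,835,846, 991 ] 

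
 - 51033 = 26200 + -77233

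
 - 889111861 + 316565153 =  - 572546708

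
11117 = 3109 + 8008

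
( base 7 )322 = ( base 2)10100011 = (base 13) C7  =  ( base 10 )163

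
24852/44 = 564 + 9/11  =  564.82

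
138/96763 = 138/96763 = 0.00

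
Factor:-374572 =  - 2^2*11^1 * 8513^1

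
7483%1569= 1207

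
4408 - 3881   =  527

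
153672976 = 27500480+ 126172496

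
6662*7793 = 51916966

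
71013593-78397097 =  - 7383504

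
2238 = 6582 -4344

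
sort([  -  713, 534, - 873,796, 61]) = [-873,-713,61,534,796]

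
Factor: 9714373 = 9714373^1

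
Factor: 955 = 5^1*191^1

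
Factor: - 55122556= - 2^2*487^1 * 28297^1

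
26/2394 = 13/1197 = 0.01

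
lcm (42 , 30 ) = 210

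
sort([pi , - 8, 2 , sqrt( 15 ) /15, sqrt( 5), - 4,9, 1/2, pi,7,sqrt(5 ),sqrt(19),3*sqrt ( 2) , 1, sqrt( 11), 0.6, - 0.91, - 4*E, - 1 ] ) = [ -4*E, - 8, - 4, - 1, - 0.91,  sqrt( 15 )/15, 1/2 , 0.6,1, 2, sqrt ( 5), sqrt( 5),pi, pi,  sqrt( 11 ), 3*sqrt (2 ),sqrt( 19 ),7,9]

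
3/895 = 3/895  =  0.00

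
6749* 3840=25916160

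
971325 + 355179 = 1326504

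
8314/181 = 8314/181 = 45.93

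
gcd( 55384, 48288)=8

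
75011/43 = 75011/43 = 1744.44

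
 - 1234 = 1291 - 2525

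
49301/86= 49301/86= 573.27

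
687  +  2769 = 3456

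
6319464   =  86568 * 73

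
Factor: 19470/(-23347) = -2^1*3^1* 5^1 * 11^1*37^( - 1)*59^1* 631^( - 1 )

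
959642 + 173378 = 1133020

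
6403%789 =91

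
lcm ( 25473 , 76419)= 76419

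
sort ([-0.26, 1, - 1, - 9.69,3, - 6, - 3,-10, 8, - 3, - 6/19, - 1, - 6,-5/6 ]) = [- 10,-9.69, - 6, - 6 , -3, - 3, - 1, - 1,  -  5/6, - 6/19, - 0.26, 1, 3,8]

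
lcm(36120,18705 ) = 1047480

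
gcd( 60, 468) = 12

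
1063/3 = 1063/3=354.33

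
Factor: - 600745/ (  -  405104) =2^( - 4 )*5^1*7^(-1)*137^1 * 877^1*3617^ ( - 1 )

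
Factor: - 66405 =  - 3^1*5^1*19^1*233^1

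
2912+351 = 3263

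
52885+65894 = 118779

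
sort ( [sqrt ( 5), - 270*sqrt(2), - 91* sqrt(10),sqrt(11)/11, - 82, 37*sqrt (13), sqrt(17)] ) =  [- 270*sqrt( 2), - 91 * sqrt(10), -82, sqrt( 11 ) /11,sqrt(5 ),sqrt ( 17), 37 * sqrt( 13) ]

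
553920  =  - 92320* ( - 6 )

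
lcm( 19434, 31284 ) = 1282644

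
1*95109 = 95109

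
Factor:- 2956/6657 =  - 2^2*3^(  -  1)*7^(-1 )*317^ ( - 1)*739^1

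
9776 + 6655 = 16431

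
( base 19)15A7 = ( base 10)8861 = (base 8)21235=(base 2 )10001010011101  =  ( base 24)f95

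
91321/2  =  91321/2 = 45660.50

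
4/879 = 4/879 = 0.00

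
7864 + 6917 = 14781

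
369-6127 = - 5758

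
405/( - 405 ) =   -  1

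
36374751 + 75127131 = 111501882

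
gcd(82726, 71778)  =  14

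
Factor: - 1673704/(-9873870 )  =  2^2*3^( - 1)*5^ ( -1 ) * 283^( - 1 )*1163^ ( - 1 )*209213^1 = 836852/4936935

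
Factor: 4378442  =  2^1*2189221^1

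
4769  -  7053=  - 2284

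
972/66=162/11= 14.73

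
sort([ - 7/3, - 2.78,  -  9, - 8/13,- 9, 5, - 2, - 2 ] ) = [-9 ,-9 , - 2.78, - 7/3, - 2  , - 2, - 8/13, 5 ]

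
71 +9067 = 9138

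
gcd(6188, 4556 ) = 68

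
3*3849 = 11547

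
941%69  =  44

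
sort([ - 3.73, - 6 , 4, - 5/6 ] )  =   [ - 6,-3.73, - 5/6, 4]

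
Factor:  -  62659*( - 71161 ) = 62659^1*71161^1=4458877099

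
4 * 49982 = 199928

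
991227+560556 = 1551783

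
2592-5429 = -2837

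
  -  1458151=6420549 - 7878700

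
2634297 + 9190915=11825212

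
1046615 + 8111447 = 9158062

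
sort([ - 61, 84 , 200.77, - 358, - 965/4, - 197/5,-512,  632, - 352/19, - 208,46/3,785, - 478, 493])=[ - 512, - 478, - 358, - 965/4, - 208, - 61, - 197/5,  -  352/19,46/3, 84, 200.77,493, 632,  785] 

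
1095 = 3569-2474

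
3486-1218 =2268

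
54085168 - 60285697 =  - 6200529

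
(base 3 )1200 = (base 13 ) 36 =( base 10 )45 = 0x2D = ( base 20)25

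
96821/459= 210 + 431/459= 210.94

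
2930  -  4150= -1220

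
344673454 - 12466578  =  332206876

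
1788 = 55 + 1733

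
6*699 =4194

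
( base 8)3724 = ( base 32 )1uk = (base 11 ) 1562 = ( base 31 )22K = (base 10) 2004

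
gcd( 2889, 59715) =9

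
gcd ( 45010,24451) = 7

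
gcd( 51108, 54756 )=12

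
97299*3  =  291897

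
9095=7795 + 1300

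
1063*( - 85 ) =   -  90355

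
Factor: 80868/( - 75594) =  - 2^1*23^1*43^( - 1 ) = - 46/43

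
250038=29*8622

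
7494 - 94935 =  - 87441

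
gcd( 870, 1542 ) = 6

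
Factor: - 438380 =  - 2^2*5^1 * 23^1*953^1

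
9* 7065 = 63585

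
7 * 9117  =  63819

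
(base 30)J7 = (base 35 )gh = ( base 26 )m5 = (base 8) 1101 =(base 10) 577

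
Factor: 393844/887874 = 196922/443937 = 2^1*3^( - 1) * 11^1*13^( - 1)*8951^1*11383^(- 1 )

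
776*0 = 0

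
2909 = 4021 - 1112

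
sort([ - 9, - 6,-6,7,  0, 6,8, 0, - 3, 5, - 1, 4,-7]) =[ - 9, - 7, - 6, - 6, - 3, - 1,  0,0,4, 5, 6,7, 8]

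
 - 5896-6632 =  -12528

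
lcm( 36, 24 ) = 72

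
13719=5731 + 7988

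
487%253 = 234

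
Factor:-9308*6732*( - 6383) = 399968073648 =2^4* 3^2*11^1 * 13^2 *17^1 * 179^1*491^1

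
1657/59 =28+5/59 = 28.08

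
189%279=189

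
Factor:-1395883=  - 1395883^1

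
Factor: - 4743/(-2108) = 9/4=2^( - 2 )  *3^2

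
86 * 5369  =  461734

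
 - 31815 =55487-87302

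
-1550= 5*( - 310) 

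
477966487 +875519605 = 1353486092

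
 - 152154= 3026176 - 3178330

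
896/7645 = 896/7645 = 0.12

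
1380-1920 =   -  540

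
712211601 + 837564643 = 1549776244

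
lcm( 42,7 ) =42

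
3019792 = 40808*74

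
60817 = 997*61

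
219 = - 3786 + 4005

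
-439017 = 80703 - 519720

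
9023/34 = 9023/34 = 265.38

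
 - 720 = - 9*80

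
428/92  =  4 + 15/23 = 4.65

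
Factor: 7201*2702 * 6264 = 121879286928  =  2^4*3^3*7^1 * 19^1*29^1*193^1*379^1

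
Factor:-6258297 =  - 3^1*137^1 * 15227^1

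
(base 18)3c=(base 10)66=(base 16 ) 42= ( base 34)1w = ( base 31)24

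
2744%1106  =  532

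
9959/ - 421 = - 24 + 145/421 = -23.66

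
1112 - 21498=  - 20386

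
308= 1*308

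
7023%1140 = 183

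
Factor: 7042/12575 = 2^1*5^( - 2)*7^1 = 14/25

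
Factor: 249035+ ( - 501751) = -252716 = - 2^2*63179^1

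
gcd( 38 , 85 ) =1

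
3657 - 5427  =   - 1770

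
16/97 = 16/97 = 0.16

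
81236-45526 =35710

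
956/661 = 1 + 295/661 = 1.45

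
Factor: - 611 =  - 13^1*47^1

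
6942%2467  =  2008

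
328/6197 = 328/6197 =0.05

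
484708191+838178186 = 1322886377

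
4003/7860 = 4003/7860 = 0.51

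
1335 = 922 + 413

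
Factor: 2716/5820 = 3^( - 1 ) * 5^( - 1 )*7^1= 7/15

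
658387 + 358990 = 1017377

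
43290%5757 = 2991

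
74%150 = 74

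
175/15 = 35/3= 11.67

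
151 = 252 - 101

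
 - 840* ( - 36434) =30604560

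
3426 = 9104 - 5678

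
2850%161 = 113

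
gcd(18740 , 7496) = 3748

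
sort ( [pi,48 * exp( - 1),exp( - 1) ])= [ exp(-1 ), pi,  48*  exp (  -  1) ] 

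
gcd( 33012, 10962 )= 126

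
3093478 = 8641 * 358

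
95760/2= 47880 =47880.00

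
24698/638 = 12349/319  =  38.71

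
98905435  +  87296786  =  186202221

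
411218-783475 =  - 372257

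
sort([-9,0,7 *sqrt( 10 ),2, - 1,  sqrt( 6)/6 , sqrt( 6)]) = [- 9,-1,0, sqrt(6)/6,2,  sqrt( 6),7*sqrt( 10)]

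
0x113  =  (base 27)A5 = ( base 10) 275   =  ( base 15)135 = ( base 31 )8R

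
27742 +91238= 118980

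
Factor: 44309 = 59^1*751^1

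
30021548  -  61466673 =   -  31445125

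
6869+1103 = 7972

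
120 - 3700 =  - 3580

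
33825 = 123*275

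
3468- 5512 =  - 2044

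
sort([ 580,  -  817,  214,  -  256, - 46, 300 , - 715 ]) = [-817 , -715,- 256, - 46,214, 300, 580] 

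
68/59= 1 + 9/59 = 1.15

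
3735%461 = 47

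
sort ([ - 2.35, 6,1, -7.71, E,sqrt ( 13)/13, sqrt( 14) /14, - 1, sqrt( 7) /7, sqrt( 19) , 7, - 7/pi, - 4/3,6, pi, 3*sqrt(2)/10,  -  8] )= [ - 8, - 7.71,-2.35, - 7/pi,-4/3,-1,sqrt(14)/14, sqrt( 13)/13,  sqrt(7)/7, 3*sqrt( 2)/10,1,  E, pi,sqrt( 19 ), 6, 6,  7 ]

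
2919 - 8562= - 5643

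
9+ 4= 13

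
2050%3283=2050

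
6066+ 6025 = 12091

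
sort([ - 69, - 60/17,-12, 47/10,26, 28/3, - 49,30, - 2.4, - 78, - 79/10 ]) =[ - 78, - 69  , - 49,-12, - 79/10, - 60/17 , - 2.4,  47/10, 28/3 , 26, 30] 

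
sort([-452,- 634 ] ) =[ - 634, - 452 ] 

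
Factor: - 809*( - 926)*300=224740200 = 2^3*3^1*5^2* 463^1*809^1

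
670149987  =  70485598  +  599664389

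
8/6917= 8/6917 = 0.00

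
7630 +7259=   14889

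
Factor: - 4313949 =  - 3^1*23^1*103^1*607^1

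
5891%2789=313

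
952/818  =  476/409 = 1.16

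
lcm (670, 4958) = 24790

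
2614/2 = 1307 = 1307.00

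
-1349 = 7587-8936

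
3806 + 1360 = 5166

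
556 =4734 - 4178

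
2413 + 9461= 11874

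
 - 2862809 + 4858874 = 1996065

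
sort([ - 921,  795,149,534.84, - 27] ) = [ - 921, - 27, 149, 534.84,795] 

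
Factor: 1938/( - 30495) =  - 2^1*5^(- 1)*17^1*107^(-1) = -  34/535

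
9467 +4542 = 14009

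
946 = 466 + 480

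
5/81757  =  5/81757= 0.00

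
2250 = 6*375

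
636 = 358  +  278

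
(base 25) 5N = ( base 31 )4o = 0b10010100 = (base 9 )174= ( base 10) 148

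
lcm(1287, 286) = 2574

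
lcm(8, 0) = 0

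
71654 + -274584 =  - 202930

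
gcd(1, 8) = 1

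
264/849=88/283 = 0.31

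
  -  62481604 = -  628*99493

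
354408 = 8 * 44301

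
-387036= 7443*( - 52 ) 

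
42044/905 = 42044/905 = 46.46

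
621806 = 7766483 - 7144677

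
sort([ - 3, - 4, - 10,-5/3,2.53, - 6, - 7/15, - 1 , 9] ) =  [ - 10, - 6, - 4, - 3, - 5/3, - 1,-7/15,  2.53 , 9 ] 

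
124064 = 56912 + 67152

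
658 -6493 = -5835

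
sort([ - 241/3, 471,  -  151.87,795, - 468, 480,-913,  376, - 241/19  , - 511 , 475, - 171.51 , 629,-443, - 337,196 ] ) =[ - 913, - 511,  -  468, - 443, - 337, - 171.51, - 151.87,-241/3, - 241/19, 196,376,471, 475,  480, 629,  795 ]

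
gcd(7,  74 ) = 1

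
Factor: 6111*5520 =33732720 = 2^4*3^3*5^1 *7^1*23^1*97^1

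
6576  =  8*822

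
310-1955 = -1645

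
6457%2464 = 1529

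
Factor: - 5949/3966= - 2^( - 1 ) * 3^1=- 3/2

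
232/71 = 232/71 = 3.27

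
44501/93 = 478 + 47/93 =478.51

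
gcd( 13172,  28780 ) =4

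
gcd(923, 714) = 1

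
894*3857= 3448158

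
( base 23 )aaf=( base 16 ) 159F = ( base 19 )f66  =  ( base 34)4QR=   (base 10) 5535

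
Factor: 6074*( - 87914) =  - 533989636 = - 2^2*113^1 *389^1 * 3037^1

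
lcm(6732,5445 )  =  370260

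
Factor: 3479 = 7^2 * 71^1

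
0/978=0 = 0.00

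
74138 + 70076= 144214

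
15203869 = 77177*197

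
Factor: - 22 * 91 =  -2002 =-  2^1 * 7^1*11^1*13^1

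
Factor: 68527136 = 2^5*17^1*103^1*1223^1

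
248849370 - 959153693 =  - 710304323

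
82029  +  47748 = 129777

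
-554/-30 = 277/15 = 18.47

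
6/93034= 3/46517 =0.00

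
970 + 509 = 1479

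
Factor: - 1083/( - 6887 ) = 3^1*19^2*71^ ( -1 )*97^( - 1)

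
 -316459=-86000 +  - 230459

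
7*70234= 491638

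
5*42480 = 212400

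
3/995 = 3/995 = 0.00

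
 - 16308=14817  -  31125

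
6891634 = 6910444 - 18810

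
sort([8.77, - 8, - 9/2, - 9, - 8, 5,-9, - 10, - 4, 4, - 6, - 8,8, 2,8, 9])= [ - 10, - 9, - 9, - 8, - 8, - 8, - 6, - 9/2, - 4,2, 4, 5, 8, 8, 8.77,9 ]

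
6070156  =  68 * 89267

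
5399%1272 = 311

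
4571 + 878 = 5449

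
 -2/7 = - 1 + 5/7 =- 0.29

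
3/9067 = 3/9067 = 0.00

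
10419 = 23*453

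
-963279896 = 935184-964215080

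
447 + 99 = 546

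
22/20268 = 11/10134 = 0.00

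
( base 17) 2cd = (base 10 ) 795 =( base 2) 1100011011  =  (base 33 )o3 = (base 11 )663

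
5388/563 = 5388/563 = 9.57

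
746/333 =2+80/333 = 2.24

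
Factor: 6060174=2^1*3^1 *617^1 * 1637^1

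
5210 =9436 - 4226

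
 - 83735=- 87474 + 3739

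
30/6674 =15/3337 = 0.00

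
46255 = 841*55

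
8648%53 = 9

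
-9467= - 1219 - 8248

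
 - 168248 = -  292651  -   - 124403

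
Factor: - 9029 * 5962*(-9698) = 522052048804 = 2^2*11^1*13^1*271^1*373^1*9029^1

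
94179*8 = 753432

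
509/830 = 509/830 = 0.61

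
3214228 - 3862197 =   -  647969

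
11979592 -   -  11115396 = 23094988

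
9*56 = 504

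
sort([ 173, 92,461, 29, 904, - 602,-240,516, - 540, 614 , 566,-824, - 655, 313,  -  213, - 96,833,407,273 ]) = [-824, -655 ,  -  602, -540, - 240, - 213,  -  96,29, 92, 173,273,313,407,  461, 516, 566,614, 833,904]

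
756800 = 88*8600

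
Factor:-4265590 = - 2^1*5^1*7^1*60937^1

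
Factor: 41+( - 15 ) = 2^1*13^1= 26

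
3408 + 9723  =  13131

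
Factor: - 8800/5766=-2^4 * 3^(-1 )*5^2*11^1 * 31^( - 2 )=- 4400/2883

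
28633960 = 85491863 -56857903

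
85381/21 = 85381/21 = 4065.76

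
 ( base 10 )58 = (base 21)2G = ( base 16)3A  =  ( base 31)1r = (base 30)1S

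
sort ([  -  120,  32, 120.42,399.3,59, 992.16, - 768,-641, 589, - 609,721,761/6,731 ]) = [-768, - 641, - 609  ,  -  120, 32, 59, 120.42,761/6,399.3,589, 721 , 731 , 992.16]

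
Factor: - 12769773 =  - 3^1*29^1*37^1*3967^1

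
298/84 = 149/42 = 3.55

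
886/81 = 10 +76/81 = 10.94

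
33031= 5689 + 27342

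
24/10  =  12/5 = 2.40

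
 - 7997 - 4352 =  - 12349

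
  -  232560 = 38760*( - 6) 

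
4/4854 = 2/2427 = 0.00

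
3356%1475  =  406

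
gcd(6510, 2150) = 10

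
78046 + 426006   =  504052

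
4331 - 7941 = -3610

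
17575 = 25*703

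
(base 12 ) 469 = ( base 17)24B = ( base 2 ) 1010010001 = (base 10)657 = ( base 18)209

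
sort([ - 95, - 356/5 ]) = [ - 95 ,-356/5 ]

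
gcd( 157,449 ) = 1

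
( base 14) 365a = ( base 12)55a8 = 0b10010100010000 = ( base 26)e0o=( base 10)9488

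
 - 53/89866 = - 1 + 89813/89866  =  - 0.00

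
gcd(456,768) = 24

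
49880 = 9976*5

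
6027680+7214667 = 13242347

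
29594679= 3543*8353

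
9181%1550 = 1431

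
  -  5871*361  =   - 2119431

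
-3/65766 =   -  1 +21921/21922 = - 0.00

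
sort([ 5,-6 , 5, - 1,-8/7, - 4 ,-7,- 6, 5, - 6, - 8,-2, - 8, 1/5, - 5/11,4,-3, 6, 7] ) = [ - 8,-8, - 7, - 6, - 6, - 6, - 4, - 3, - 2,-8/7, - 1, - 5/11 , 1/5, 4 , 5  ,  5,5,6,  7 ] 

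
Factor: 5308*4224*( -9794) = -219591195648 = - 2^10*3^1*11^1*59^1*83^1*1327^1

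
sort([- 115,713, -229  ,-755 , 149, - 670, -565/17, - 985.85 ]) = [-985.85, - 755, - 670, - 229, - 115, - 565/17, 149, 713]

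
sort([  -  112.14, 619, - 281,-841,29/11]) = [ - 841 , - 281, - 112.14,29/11, 619] 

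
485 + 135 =620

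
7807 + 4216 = 12023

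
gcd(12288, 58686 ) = 6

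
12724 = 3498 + 9226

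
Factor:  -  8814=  - 2^1*3^1*13^1*113^1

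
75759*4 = 303036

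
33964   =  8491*4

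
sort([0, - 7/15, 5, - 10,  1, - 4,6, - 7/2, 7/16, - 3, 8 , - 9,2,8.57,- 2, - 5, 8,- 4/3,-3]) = [ - 10 , - 9, - 5,  -  4,  -  7/2, - 3,-3, -2, - 4/3,  -  7/15,0,  7/16,  1 , 2,5, 6,8, 8, 8.57]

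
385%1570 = 385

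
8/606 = 4/303 =0.01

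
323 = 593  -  270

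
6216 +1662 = 7878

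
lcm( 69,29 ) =2001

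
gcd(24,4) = 4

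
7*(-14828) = - 103796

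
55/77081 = 55/77081=0.00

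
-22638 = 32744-55382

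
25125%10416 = 4293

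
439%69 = 25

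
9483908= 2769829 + 6714079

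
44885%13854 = 3323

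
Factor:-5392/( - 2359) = 2^4*7^(  -  1)  =  16/7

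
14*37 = 518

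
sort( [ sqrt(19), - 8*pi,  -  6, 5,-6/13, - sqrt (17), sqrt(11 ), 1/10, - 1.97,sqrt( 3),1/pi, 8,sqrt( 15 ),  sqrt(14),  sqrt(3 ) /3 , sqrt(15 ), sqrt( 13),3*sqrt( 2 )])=[ - 8*pi,- 6,-sqrt( 17), - 1.97,-6/13, 1/10, 1/pi, sqrt(  3)/3, sqrt( 3), sqrt( 11), sqrt (13), sqrt(14), sqrt( 15), sqrt( 15), 3*sqrt( 2), sqrt( 19), 5, 8 ]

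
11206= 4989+6217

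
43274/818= 21637/409 =52.90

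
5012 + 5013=10025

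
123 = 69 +54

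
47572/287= 165 + 31/41= 165.76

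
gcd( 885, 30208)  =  59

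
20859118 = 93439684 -72580566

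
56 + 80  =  136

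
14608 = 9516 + 5092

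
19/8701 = 19/8701 = 0.00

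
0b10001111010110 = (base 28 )bji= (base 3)110120210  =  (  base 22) il0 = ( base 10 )9174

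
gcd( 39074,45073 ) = 7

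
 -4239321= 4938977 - 9178298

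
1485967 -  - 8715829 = 10201796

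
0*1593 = 0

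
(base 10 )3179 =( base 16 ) c6b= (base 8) 6153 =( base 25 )524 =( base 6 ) 22415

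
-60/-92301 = 20/30767 = 0.00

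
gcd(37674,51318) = 18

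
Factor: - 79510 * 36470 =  - 2899729700 = - 2^2 * 5^2*7^1 * 521^1*7951^1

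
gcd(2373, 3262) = 7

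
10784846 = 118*91397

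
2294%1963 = 331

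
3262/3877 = 3262/3877  =  0.84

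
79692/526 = 151+133/263 = 151.51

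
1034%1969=1034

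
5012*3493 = 17506916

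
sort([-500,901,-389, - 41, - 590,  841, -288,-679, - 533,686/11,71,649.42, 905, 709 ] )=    [-679 , - 590, - 533,-500 ,-389, - 288,-41, 686/11, 71,649.42, 709,841 , 901,905]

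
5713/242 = 5713/242 = 23.61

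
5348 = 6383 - 1035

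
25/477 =25/477 = 0.05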